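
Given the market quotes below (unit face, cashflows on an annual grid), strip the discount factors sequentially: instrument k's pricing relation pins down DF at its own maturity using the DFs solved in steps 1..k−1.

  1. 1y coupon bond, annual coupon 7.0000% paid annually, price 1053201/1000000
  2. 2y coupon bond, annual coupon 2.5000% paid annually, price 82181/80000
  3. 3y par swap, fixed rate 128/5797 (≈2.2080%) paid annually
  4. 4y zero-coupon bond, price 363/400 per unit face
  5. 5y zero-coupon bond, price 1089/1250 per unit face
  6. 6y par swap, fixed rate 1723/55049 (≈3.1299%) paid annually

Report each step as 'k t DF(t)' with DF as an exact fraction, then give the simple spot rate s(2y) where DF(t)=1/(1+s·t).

1 1 9843/10000
2 2 4891/5000
3 3 117/125
4 4 363/400
5 5 1089/1250
6 6 8277/10000
s(2y) = (1/(4891/5000) − 1)/(2) = 109/9782 ≈ 1.1143%

step 1 [1y] bond c/1=7/100: DF=(1053201/1000000 − 7/100·(0))/(1+7/100) = 9843/10000 ≈ 0.984300
step 2 [2y] bond c/1=1/40: DF=(82181/80000 − 1/40·(0.984300))/(1+1/40) = 4891/5000 ≈ 0.978200
step 3 [3y] swap r/1=128/5797: DF=(1 − 128/5797·(0.984300+0.978200))/(1+128/5797) = 117/125 ≈ 0.936000
step 4 [4y] zero: DF = P = 363/400 ≈ 0.907500
step 5 [5y] zero: DF = P = 1089/1250 ≈ 0.871200
step 6 [6y] swap r/1=1723/55049: DF=(1 − 1723/55049·(0.984300+0.978200+0.936000+0.907500+0.871200))/(1+1723/55049) = 8277/10000 ≈ 0.827700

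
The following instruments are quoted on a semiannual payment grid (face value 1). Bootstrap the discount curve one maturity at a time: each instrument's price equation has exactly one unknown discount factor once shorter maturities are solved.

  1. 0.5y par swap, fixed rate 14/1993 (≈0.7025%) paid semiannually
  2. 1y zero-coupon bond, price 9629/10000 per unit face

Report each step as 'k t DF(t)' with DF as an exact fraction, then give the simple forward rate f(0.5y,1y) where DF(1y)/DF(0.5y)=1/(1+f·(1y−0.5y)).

step 1 [0.5y] swap r/2=7/1993: DF=(1 − 7/1993·(0))/(1+7/1993) = 1993/2000 ≈ 0.996500
step 2 [1y] zero: DF = P = 9629/10000 ≈ 0.962900

1 1/2 1993/2000
2 1 9629/10000
f(0.5y,1y) = ((1993/2000)/(9629/10000) − 1)/(1/2) = 672/9629 ≈ 6.9789%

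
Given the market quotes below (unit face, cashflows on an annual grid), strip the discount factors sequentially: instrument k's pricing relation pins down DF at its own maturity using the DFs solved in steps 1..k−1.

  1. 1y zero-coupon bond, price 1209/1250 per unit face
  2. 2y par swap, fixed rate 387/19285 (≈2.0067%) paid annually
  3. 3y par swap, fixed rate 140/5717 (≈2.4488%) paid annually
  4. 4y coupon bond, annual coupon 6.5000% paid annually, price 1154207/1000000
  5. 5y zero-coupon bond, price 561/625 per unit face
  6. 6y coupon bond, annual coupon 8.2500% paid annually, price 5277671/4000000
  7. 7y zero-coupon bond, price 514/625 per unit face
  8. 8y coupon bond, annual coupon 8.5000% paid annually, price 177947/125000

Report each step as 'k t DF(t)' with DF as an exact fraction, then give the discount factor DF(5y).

step 1 [1y] zero: DF = P = 1209/1250 ≈ 0.967200
step 2 [2y] swap r/1=387/19285: DF=(1 − 387/19285·(0.967200))/(1+387/19285) = 9613/10000 ≈ 0.961300
step 3 [3y] swap r/1=140/5717: DF=(1 − 140/5717·(0.967200+0.961300))/(1+140/5717) = 93/100 ≈ 0.930000
step 4 [4y] bond c/1=13/200: DF=(1154207/1000000 − 13/200·(0.967200+0.961300+0.930000))/(1+13/200) = 9093/10000 ≈ 0.909300
step 5 [5y] zero: DF = P = 561/625 ≈ 0.897600
step 6 [6y] bond c/1=33/400: DF=(5277671/4000000 − 33/400·(0.967200+0.961300+0.930000+0.909300+0.897600))/(1+33/400) = 8633/10000 ≈ 0.863300
step 7 [7y] zero: DF = P = 514/625 ≈ 0.822400
step 8 [8y] bond c/1=17/200: DF=(177947/125000 − 17/200·(0.967200+0.961300+0.930000+0.909300+0.897600+0.863300+0.822400))/(1+17/200) = 1629/2000 ≈ 0.814500

1 1 1209/1250
2 2 9613/10000
3 3 93/100
4 4 9093/10000
5 5 561/625
6 6 8633/10000
7 7 514/625
8 8 1629/2000
DF(5y) = 561/625 ≈ 0.897600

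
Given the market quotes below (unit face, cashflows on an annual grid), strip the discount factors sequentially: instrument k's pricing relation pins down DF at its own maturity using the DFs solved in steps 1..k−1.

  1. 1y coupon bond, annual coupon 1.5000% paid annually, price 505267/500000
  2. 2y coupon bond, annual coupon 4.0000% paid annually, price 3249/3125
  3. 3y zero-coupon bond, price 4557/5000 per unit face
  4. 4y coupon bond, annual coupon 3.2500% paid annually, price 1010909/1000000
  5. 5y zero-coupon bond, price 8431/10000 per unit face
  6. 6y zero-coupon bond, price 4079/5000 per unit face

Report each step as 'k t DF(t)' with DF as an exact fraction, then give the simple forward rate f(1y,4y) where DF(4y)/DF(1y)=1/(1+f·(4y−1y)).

1 1 2489/2500
2 2 4807/5000
3 3 4557/5000
4 4 1111/1250
5 5 8431/10000
6 6 4079/5000
f(1y,4y) = ((2489/2500)/(1111/1250) − 1)/(3) = 89/2222 ≈ 4.0054%

step 1 [1y] bond c/1=3/200: DF=(505267/500000 − 3/200·(0))/(1+3/200) = 2489/2500 ≈ 0.995600
step 2 [2y] bond c/1=1/25: DF=(3249/3125 − 1/25·(0.995600))/(1+1/25) = 4807/5000 ≈ 0.961400
step 3 [3y] zero: DF = P = 4557/5000 ≈ 0.911400
step 4 [4y] bond c/1=13/400: DF=(1010909/1000000 − 13/400·(0.995600+0.961400+0.911400))/(1+13/400) = 1111/1250 ≈ 0.888800
step 5 [5y] zero: DF = P = 8431/10000 ≈ 0.843100
step 6 [6y] zero: DF = P = 4079/5000 ≈ 0.815800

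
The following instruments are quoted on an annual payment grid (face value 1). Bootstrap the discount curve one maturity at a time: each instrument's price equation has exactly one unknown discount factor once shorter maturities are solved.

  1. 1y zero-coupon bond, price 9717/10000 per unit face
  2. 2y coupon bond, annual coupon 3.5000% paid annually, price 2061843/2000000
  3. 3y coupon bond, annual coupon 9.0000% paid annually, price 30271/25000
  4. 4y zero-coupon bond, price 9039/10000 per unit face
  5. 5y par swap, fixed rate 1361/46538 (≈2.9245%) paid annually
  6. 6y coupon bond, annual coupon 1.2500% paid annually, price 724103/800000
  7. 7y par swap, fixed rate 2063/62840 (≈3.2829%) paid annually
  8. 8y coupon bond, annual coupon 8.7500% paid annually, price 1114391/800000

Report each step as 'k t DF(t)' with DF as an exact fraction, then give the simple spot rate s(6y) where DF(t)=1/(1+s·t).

step 1 [1y] zero: DF = P = 9717/10000 ≈ 0.971700
step 2 [2y] bond c/1=7/200: DF=(2061843/2000000 − 7/200·(0.971700))/(1+7/200) = 602/625 ≈ 0.963200
step 3 [3y] bond c/1=9/100: DF=(30271/25000 − 9/100·(0.971700+0.963200))/(1+9/100) = 9511/10000 ≈ 0.951100
step 4 [4y] zero: DF = P = 9039/10000 ≈ 0.903900
step 5 [5y] swap r/1=1361/46538: DF=(1 − 1361/46538·(0.971700+0.963200+0.951100+0.903900))/(1+1361/46538) = 8639/10000 ≈ 0.863900
step 6 [6y] bond c/1=1/80: DF=(724103/800000 − 1/80·(0.971700+0.963200+0.951100+0.903900+0.863900))/(1+1/80) = 1673/2000 ≈ 0.836500
step 7 [7y] swap r/1=2063/62840: DF=(1 − 2063/62840·(0.971700+0.963200+0.951100+0.903900+0.863900+0.836500))/(1+2063/62840) = 7937/10000 ≈ 0.793700
step 8 [8y] bond c/1=7/80: DF=(1114391/800000 − 7/80·(0.971700+0.963200+0.951100+0.903900+0.863900+0.836500+0.793700))/(1+7/80) = 7753/10000 ≈ 0.775300

1 1 9717/10000
2 2 602/625
3 3 9511/10000
4 4 9039/10000
5 5 8639/10000
6 6 1673/2000
7 7 7937/10000
8 8 7753/10000
s(6y) = (1/(1673/2000) − 1)/(6) = 109/3346 ≈ 3.2576%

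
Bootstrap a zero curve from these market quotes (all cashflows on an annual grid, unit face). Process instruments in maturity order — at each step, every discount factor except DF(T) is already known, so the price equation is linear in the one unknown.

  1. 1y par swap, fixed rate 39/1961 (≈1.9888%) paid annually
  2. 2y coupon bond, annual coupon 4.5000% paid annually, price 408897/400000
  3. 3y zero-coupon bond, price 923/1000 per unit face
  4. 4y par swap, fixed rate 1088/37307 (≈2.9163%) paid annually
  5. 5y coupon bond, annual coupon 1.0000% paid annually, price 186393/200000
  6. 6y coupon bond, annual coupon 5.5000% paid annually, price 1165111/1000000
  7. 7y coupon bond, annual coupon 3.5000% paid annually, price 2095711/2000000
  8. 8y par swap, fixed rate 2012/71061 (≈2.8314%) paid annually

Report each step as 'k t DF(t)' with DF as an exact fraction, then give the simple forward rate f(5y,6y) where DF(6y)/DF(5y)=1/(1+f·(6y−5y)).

step 1 [1y] swap r/1=39/1961: DF=(1 − 39/1961·(0))/(1+39/1961) = 1961/2000 ≈ 0.980500
step 2 [2y] bond c/1=9/200: DF=(408897/400000 − 9/200·(0.980500))/(1+9/200) = 117/125 ≈ 0.936000
step 3 [3y] zero: DF = P = 923/1000 ≈ 0.923000
step 4 [4y] swap r/1=1088/37307: DF=(1 − 1088/37307·(0.980500+0.936000+0.923000))/(1+1088/37307) = 557/625 ≈ 0.891200
step 5 [5y] bond c/1=1/100: DF=(186393/200000 − 1/100·(0.980500+0.936000+0.923000+0.891200))/(1+1/100) = 4429/5000 ≈ 0.885800
step 6 [6y] bond c/1=11/200: DF=(1165111/1000000 − 11/200·(0.980500+0.936000+0.923000+0.891200+0.885800))/(1+11/200) = 8637/10000 ≈ 0.863700
step 7 [7y] bond c/1=7/200: DF=(2095711/2000000 − 7/200·(0.980500+0.936000+0.923000+0.891200+0.885800+0.863700))/(1+7/200) = 8271/10000 ≈ 0.827100
step 8 [8y] swap r/1=2012/71061: DF=(1 − 2012/71061·(0.980500+0.936000+0.923000+0.891200+0.885800+0.863700+0.827100))/(1+2012/71061) = 1997/2500 ≈ 0.798800

1 1 1961/2000
2 2 117/125
3 3 923/1000
4 4 557/625
5 5 4429/5000
6 6 8637/10000
7 7 8271/10000
8 8 1997/2500
f(5y,6y) = ((4429/5000)/(8637/10000) − 1)/(1) = 221/8637 ≈ 2.5588%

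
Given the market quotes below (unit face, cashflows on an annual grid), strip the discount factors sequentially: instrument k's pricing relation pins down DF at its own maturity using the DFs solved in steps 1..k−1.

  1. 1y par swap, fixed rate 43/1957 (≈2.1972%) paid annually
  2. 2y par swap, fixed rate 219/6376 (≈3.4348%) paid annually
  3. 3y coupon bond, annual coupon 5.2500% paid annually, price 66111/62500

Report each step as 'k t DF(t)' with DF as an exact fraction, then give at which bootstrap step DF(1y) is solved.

step 1 [1y] swap r/1=43/1957: DF=(1 − 43/1957·(0))/(1+43/1957) = 1957/2000 ≈ 0.978500
step 2 [2y] swap r/1=219/6376: DF=(1 − 219/6376·(0.978500))/(1+219/6376) = 9343/10000 ≈ 0.934300
step 3 [3y] bond c/1=21/400: DF=(66111/62500 − 21/400·(0.978500+0.934300))/(1+21/400) = 1137/1250 ≈ 0.909600

1 1 1957/2000
2 2 9343/10000
3 3 1137/1250
DF(1y) is solved at step 1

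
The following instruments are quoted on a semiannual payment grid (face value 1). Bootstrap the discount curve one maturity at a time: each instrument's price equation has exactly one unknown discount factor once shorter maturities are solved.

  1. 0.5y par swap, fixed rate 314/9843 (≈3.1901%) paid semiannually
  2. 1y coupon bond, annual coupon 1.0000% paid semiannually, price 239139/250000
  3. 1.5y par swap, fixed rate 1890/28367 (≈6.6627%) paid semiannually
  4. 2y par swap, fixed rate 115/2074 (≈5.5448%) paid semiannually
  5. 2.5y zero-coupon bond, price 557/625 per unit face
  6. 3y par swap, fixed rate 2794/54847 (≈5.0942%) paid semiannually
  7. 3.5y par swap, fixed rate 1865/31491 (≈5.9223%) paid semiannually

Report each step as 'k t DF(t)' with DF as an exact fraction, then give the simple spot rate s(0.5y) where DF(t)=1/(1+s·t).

1 1/2 9843/10000
2 1 9469/10000
3 3/2 1811/2000
4 2 1793/2000
5 5/2 557/625
6 3 8603/10000
7 7/2 1627/2000
s(0.5y) = (1/(9843/10000) − 1)/(1/2) = 314/9843 ≈ 3.1901%

step 1 [0.5y] swap r/2=157/9843: DF=(1 − 157/9843·(0))/(1+157/9843) = 9843/10000 ≈ 0.984300
step 2 [1y] bond c/2=1/200: DF=(239139/250000 − 1/200·(0.984300))/(1+1/200) = 9469/10000 ≈ 0.946900
step 3 [1.5y] swap r/2=945/28367: DF=(1 − 945/28367·(0.984300+0.946900))/(1+945/28367) = 1811/2000 ≈ 0.905500
step 4 [2y] swap r/2=115/4148: DF=(1 − 115/4148·(0.984300+0.946900+0.905500))/(1+115/4148) = 1793/2000 ≈ 0.896500
step 5 [2.5y] zero: DF = P = 557/625 ≈ 0.891200
step 6 [3y] swap r/2=1397/54847: DF=(1 − 1397/54847·(0.984300+0.946900+0.905500+0.896500+0.891200))/(1+1397/54847) = 8603/10000 ≈ 0.860300
step 7 [3.5y] swap r/2=1865/62982: DF=(1 − 1865/62982·(0.984300+0.946900+0.905500+0.896500+0.891200+0.860300))/(1+1865/62982) = 1627/2000 ≈ 0.813500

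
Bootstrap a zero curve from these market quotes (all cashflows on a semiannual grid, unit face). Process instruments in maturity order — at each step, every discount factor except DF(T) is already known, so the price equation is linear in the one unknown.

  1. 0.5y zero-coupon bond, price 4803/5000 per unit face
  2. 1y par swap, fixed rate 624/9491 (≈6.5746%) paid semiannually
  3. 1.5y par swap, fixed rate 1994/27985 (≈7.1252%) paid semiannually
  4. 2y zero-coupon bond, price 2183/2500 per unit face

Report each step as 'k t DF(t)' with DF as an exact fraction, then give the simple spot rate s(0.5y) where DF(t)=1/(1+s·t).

1 1/2 4803/5000
2 1 586/625
3 3/2 9003/10000
4 2 2183/2500
s(0.5y) = (1/(4803/5000) − 1)/(1/2) = 394/4803 ≈ 8.2032%

step 1 [0.5y] zero: DF = P = 4803/5000 ≈ 0.960600
step 2 [1y] swap r/2=312/9491: DF=(1 − 312/9491·(0.960600))/(1+312/9491) = 586/625 ≈ 0.937600
step 3 [1.5y] swap r/2=997/27985: DF=(1 − 997/27985·(0.960600+0.937600))/(1+997/27985) = 9003/10000 ≈ 0.900300
step 4 [2y] zero: DF = P = 2183/2500 ≈ 0.873200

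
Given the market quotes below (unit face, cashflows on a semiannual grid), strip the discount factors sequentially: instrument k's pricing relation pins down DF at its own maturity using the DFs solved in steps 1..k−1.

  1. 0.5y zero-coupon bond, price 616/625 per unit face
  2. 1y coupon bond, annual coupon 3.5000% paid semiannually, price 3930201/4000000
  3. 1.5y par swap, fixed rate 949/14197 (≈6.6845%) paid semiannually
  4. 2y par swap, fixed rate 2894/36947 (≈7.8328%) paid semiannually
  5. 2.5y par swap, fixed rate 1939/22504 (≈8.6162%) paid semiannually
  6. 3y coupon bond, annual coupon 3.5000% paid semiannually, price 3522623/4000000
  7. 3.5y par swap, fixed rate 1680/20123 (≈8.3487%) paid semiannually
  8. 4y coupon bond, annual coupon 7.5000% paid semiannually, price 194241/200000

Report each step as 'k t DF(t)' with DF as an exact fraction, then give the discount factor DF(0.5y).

1 1/2 616/625
2 1 9487/10000
3 3/2 9051/10000
4 2 8553/10000
5 5/2 8061/10000
6 3 7881/10000
7 7/2 187/250
8 4 7179/10000
DF(0.5y) = 616/625 ≈ 0.985600

step 1 [0.5y] zero: DF = P = 616/625 ≈ 0.985600
step 2 [1y] bond c/2=7/400: DF=(3930201/4000000 − 7/400·(0.985600))/(1+7/400) = 9487/10000 ≈ 0.948700
step 3 [1.5y] swap r/2=949/28394: DF=(1 − 949/28394·(0.985600+0.948700))/(1+949/28394) = 9051/10000 ≈ 0.905100
step 4 [2y] swap r/2=1447/36947: DF=(1 − 1447/36947·(0.985600+0.948700+0.905100))/(1+1447/36947) = 8553/10000 ≈ 0.855300
step 5 [2.5y] swap r/2=1939/45008: DF=(1 − 1939/45008·(0.985600+0.948700+0.905100+0.855300))/(1+1939/45008) = 8061/10000 ≈ 0.806100
step 6 [3y] bond c/2=7/400: DF=(3522623/4000000 − 7/400·(0.985600+0.948700+0.905100+0.855300+0.806100))/(1+7/400) = 7881/10000 ≈ 0.788100
step 7 [3.5y] swap r/2=840/20123: DF=(1 − 840/20123·(0.985600+0.948700+0.905100+0.855300+0.806100+0.788100))/(1+840/20123) = 187/250 ≈ 0.748000
step 8 [4y] bond c/2=3/80: DF=(194241/200000 − 3/80·(0.985600+0.948700+0.905100+0.855300+0.806100+0.788100+0.748000))/(1+3/80) = 7179/10000 ≈ 0.717900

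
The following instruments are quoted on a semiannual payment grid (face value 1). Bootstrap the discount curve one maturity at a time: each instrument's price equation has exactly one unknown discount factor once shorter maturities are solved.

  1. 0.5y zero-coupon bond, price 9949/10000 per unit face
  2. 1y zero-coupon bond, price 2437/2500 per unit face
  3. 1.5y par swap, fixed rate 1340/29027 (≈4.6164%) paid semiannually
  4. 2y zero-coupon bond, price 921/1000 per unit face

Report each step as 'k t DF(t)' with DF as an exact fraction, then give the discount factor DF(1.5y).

step 1 [0.5y] zero: DF = P = 9949/10000 ≈ 0.994900
step 2 [1y] zero: DF = P = 2437/2500 ≈ 0.974800
step 3 [1.5y] swap r/2=670/29027: DF=(1 − 670/29027·(0.994900+0.974800))/(1+670/29027) = 933/1000 ≈ 0.933000
step 4 [2y] zero: DF = P = 921/1000 ≈ 0.921000

1 1/2 9949/10000
2 1 2437/2500
3 3/2 933/1000
4 2 921/1000
DF(1.5y) = 933/1000 ≈ 0.933000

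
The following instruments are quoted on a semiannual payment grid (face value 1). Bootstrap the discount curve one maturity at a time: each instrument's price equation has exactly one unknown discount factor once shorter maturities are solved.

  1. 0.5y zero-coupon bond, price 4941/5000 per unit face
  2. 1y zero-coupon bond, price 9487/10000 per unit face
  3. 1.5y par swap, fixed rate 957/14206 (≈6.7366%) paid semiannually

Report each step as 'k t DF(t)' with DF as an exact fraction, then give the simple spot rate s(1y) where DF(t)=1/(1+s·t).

step 1 [0.5y] zero: DF = P = 4941/5000 ≈ 0.988200
step 2 [1y] zero: DF = P = 9487/10000 ≈ 0.948700
step 3 [1.5y] swap r/2=957/28412: DF=(1 − 957/28412·(0.988200+0.948700))/(1+957/28412) = 9043/10000 ≈ 0.904300

1 1/2 4941/5000
2 1 9487/10000
3 3/2 9043/10000
s(1y) = (1/(9487/10000) − 1)/(1) = 513/9487 ≈ 5.4074%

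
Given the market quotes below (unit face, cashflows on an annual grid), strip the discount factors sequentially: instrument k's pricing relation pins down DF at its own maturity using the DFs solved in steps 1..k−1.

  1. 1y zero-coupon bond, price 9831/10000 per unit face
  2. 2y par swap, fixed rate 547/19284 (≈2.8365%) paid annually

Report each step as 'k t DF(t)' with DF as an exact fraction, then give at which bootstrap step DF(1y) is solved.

step 1 [1y] zero: DF = P = 9831/10000 ≈ 0.983100
step 2 [2y] swap r/1=547/19284: DF=(1 − 547/19284·(0.983100))/(1+547/19284) = 9453/10000 ≈ 0.945300

1 1 9831/10000
2 2 9453/10000
DF(1y) is solved at step 1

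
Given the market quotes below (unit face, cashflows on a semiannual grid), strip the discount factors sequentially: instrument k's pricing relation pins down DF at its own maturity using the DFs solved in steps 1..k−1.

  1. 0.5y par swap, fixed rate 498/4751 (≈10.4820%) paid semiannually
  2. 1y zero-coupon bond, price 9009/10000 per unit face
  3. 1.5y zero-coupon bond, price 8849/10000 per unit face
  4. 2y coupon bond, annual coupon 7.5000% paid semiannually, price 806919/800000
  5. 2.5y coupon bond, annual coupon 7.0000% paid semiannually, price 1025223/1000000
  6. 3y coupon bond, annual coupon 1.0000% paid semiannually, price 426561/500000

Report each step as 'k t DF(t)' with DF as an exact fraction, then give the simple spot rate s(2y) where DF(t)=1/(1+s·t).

step 1 [0.5y] swap r/2=249/4751: DF=(1 − 249/4751·(0))/(1+249/4751) = 4751/5000 ≈ 0.950200
step 2 [1y] zero: DF = P = 9009/10000 ≈ 0.900900
step 3 [1.5y] zero: DF = P = 8849/10000 ≈ 0.884900
step 4 [2y] bond c/2=3/80: DF=(806919/800000 − 3/80·(0.950200+0.900900+0.884900))/(1+3/80) = 8733/10000 ≈ 0.873300
step 5 [2.5y] bond c/2=7/200: DF=(1025223/1000000 − 7/200·(0.950200+0.900900+0.884900+0.873300))/(1+7/200) = 1737/2000 ≈ 0.868500
step 6 [3y] bond c/2=1/200: DF=(426561/500000 − 1/200·(0.950200+0.900900+0.884900+0.873300+0.868500))/(1+1/200) = 4133/5000 ≈ 0.826600

1 1/2 4751/5000
2 1 9009/10000
3 3/2 8849/10000
4 2 8733/10000
5 5/2 1737/2000
6 3 4133/5000
s(2y) = (1/(8733/10000) − 1)/(2) = 1267/17466 ≈ 7.2541%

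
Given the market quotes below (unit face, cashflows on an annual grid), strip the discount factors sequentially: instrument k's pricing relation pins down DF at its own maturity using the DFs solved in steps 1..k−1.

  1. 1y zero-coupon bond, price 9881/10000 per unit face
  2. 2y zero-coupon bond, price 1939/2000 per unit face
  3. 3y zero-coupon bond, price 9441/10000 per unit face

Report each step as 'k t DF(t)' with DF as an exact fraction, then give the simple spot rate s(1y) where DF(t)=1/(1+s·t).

1 1 9881/10000
2 2 1939/2000
3 3 9441/10000
s(1y) = (1/(9881/10000) − 1)/(1) = 119/9881 ≈ 1.2043%

step 1 [1y] zero: DF = P = 9881/10000 ≈ 0.988100
step 2 [2y] zero: DF = P = 1939/2000 ≈ 0.969500
step 3 [3y] zero: DF = P = 9441/10000 ≈ 0.944100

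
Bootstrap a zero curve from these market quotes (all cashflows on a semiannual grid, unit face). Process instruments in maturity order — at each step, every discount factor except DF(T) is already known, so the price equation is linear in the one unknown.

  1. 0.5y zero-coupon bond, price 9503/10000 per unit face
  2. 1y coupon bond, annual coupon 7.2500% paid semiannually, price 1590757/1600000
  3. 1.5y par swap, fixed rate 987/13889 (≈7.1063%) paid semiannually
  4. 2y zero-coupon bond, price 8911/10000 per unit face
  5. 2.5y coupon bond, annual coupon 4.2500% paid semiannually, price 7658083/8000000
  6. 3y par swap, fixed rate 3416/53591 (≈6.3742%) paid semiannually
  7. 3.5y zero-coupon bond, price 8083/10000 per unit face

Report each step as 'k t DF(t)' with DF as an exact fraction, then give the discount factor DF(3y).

1 1/2 9503/10000
2 1 4631/5000
3 3/2 9013/10000
4 2 8911/10000
5 5/2 861/1000
6 3 2073/2500
7 7/2 8083/10000
DF(3y) = 2073/2500 ≈ 0.829200

step 1 [0.5y] zero: DF = P = 9503/10000 ≈ 0.950300
step 2 [1y] bond c/2=29/800: DF=(1590757/1600000 − 29/800·(0.950300))/(1+29/800) = 4631/5000 ≈ 0.926200
step 3 [1.5y] swap r/2=987/27778: DF=(1 − 987/27778·(0.950300+0.926200))/(1+987/27778) = 9013/10000 ≈ 0.901300
step 4 [2y] zero: DF = P = 8911/10000 ≈ 0.891100
step 5 [2.5y] bond c/2=17/800: DF=(7658083/8000000 − 17/800·(0.950300+0.926200+0.901300+0.891100))/(1+17/800) = 861/1000 ≈ 0.861000
step 6 [3y] swap r/2=1708/53591: DF=(1 − 1708/53591·(0.950300+0.926200+0.901300+0.891100+0.861000))/(1+1708/53591) = 2073/2500 ≈ 0.829200
step 7 [3.5y] zero: DF = P = 8083/10000 ≈ 0.808300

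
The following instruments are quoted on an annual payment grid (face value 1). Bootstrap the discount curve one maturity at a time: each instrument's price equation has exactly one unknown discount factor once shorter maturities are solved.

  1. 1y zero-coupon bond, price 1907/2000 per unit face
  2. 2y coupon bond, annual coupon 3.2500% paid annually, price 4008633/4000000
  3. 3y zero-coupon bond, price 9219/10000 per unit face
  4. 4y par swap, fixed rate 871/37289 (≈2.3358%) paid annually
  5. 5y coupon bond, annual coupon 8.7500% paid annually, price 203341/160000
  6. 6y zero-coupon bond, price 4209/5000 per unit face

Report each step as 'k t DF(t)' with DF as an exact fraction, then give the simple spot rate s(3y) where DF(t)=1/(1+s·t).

step 1 [1y] zero: DF = P = 1907/2000 ≈ 0.953500
step 2 [2y] bond c/1=13/400: DF=(4008633/4000000 − 13/400·(0.953500))/(1+13/400) = 4703/5000 ≈ 0.940600
step 3 [3y] zero: DF = P = 9219/10000 ≈ 0.921900
step 4 [4y] swap r/1=871/37289: DF=(1 − 871/37289·(0.953500+0.940600+0.921900))/(1+871/37289) = 9129/10000 ≈ 0.912900
step 5 [5y] bond c/1=7/80: DF=(203341/160000 − 7/80·(0.953500+0.940600+0.921900+0.912900))/(1+7/80) = 4343/5000 ≈ 0.868600
step 6 [6y] zero: DF = P = 4209/5000 ≈ 0.841800

1 1 1907/2000
2 2 4703/5000
3 3 9219/10000
4 4 9129/10000
5 5 4343/5000
6 6 4209/5000
s(3y) = (1/(9219/10000) − 1)/(3) = 781/27657 ≈ 2.8239%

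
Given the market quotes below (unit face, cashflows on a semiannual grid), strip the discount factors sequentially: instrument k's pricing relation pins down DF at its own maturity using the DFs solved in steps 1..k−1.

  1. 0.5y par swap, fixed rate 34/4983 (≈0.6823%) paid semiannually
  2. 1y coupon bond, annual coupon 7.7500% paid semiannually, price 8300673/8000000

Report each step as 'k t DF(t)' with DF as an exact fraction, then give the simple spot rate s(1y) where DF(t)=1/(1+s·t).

step 1 [0.5y] swap r/2=17/4983: DF=(1 − 17/4983·(0))/(1+17/4983) = 4983/5000 ≈ 0.996600
step 2 [1y] bond c/2=31/800: DF=(8300673/8000000 − 31/800·(0.996600))/(1+31/800) = 9617/10000 ≈ 0.961700

1 1/2 4983/5000
2 1 9617/10000
s(1y) = (1/(9617/10000) − 1)/(1) = 383/9617 ≈ 3.9825%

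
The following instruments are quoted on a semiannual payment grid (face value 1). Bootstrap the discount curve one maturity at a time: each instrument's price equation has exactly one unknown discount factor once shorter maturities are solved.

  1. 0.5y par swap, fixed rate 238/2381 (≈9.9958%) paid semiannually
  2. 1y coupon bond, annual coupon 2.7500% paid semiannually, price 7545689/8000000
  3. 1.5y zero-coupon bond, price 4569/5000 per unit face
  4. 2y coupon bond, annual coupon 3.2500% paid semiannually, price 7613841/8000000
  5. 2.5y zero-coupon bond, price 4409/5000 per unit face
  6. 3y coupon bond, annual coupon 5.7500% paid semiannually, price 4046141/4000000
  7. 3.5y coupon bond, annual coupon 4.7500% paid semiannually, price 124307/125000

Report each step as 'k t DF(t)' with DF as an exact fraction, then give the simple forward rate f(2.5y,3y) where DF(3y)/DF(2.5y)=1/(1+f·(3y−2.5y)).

1 1/2 2381/2500
2 1 367/400
3 3/2 4569/5000
4 2 223/250
5 5/2 4409/5000
6 3 8559/10000
7 7/2 4229/5000
f(2.5y,3y) = ((4409/5000)/(8559/10000) − 1)/(1/2) = 518/8559 ≈ 6.0521%

step 1 [0.5y] swap r/2=119/2381: DF=(1 − 119/2381·(0))/(1+119/2381) = 2381/2500 ≈ 0.952400
step 2 [1y] bond c/2=11/800: DF=(7545689/8000000 − 11/800·(0.952400))/(1+11/800) = 367/400 ≈ 0.917500
step 3 [1.5y] zero: DF = P = 4569/5000 ≈ 0.913800
step 4 [2y] bond c/2=13/800: DF=(7613841/8000000 − 13/800·(0.952400+0.917500+0.913800))/(1+13/800) = 223/250 ≈ 0.892000
step 5 [2.5y] zero: DF = P = 4409/5000 ≈ 0.881800
step 6 [3y] bond c/2=23/800: DF=(4046141/4000000 − 23/800·(0.952400+0.917500+0.913800+0.892000+0.881800))/(1+23/800) = 8559/10000 ≈ 0.855900
step 7 [3.5y] bond c/2=19/800: DF=(124307/125000 − 19/800·(0.952400+0.917500+0.913800+0.892000+0.881800+0.855900))/(1+19/800) = 4229/5000 ≈ 0.845800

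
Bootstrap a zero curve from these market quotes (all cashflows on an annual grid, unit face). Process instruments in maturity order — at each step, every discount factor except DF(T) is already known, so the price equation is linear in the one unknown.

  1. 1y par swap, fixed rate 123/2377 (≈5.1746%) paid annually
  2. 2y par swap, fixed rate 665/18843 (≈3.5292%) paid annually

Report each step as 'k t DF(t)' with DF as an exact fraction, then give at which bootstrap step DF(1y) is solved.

step 1 [1y] swap r/1=123/2377: DF=(1 − 123/2377·(0))/(1+123/2377) = 2377/2500 ≈ 0.950800
step 2 [2y] swap r/1=665/18843: DF=(1 − 665/18843·(0.950800))/(1+665/18843) = 1867/2000 ≈ 0.933500

1 1 2377/2500
2 2 1867/2000
DF(1y) is solved at step 1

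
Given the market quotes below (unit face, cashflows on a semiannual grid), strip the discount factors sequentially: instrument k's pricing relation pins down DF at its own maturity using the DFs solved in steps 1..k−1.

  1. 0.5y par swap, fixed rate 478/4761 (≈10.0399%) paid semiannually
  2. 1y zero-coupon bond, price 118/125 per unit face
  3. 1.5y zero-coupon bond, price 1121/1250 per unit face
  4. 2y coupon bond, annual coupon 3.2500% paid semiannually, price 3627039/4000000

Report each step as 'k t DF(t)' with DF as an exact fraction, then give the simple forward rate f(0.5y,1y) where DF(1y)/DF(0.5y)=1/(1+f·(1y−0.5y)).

step 1 [0.5y] swap r/2=239/4761: DF=(1 − 239/4761·(0))/(1+239/4761) = 4761/5000 ≈ 0.952200
step 2 [1y] zero: DF = P = 118/125 ≈ 0.944000
step 3 [1.5y] zero: DF = P = 1121/1250 ≈ 0.896800
step 4 [2y] bond c/2=13/800: DF=(3627039/4000000 − 13/800·(0.952200+0.944000+0.896800))/(1+13/800) = 2119/2500 ≈ 0.847600

1 1/2 4761/5000
2 1 118/125
3 3/2 1121/1250
4 2 2119/2500
f(0.5y,1y) = ((4761/5000)/(118/125) − 1)/(1/2) = 41/2360 ≈ 1.7373%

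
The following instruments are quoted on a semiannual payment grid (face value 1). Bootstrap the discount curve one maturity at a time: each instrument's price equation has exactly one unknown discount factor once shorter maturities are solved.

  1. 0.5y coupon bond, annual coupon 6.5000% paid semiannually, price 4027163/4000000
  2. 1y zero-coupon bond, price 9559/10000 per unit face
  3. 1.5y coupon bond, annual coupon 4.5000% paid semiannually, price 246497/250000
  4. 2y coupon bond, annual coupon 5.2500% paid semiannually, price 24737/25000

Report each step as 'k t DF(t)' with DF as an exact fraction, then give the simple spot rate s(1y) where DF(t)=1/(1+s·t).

1 1/2 9751/10000
2 1 9559/10000
3 3/2 4609/5000
4 2 557/625
s(1y) = (1/(9559/10000) − 1)/(1) = 441/9559 ≈ 4.6135%

step 1 [0.5y] bond c/2=13/400: DF=(4027163/4000000 − 13/400·(0))/(1+13/400) = 9751/10000 ≈ 0.975100
step 2 [1y] zero: DF = P = 9559/10000 ≈ 0.955900
step 3 [1.5y] bond c/2=9/400: DF=(246497/250000 − 9/400·(0.975100+0.955900))/(1+9/400) = 4609/5000 ≈ 0.921800
step 4 [2y] bond c/2=21/800: DF=(24737/25000 − 21/800·(0.975100+0.955900+0.921800))/(1+21/800) = 557/625 ≈ 0.891200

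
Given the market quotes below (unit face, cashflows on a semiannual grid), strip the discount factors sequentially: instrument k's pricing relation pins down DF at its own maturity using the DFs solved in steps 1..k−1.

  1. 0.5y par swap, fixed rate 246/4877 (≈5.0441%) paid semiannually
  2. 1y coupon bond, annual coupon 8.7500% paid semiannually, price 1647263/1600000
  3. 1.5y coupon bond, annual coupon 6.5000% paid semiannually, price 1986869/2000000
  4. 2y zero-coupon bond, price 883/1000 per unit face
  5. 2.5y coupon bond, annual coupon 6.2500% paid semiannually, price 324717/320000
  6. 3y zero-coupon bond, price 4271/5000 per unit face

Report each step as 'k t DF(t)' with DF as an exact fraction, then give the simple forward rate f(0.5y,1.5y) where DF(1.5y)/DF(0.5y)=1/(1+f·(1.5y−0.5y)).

1 1/2 4877/5000
2 1 1891/2000
3 3/2 9017/10000
4 2 883/1000
5 5/2 8717/10000
6 3 4271/5000
f(0.5y,1.5y) = ((4877/5000)/(9017/10000) − 1)/(1) = 737/9017 ≈ 8.1735%

step 1 [0.5y] swap r/2=123/4877: DF=(1 − 123/4877·(0))/(1+123/4877) = 4877/5000 ≈ 0.975400
step 2 [1y] bond c/2=7/160: DF=(1647263/1600000 − 7/160·(0.975400))/(1+7/160) = 1891/2000 ≈ 0.945500
step 3 [1.5y] bond c/2=13/400: DF=(1986869/2000000 − 13/400·(0.975400+0.945500))/(1+13/400) = 9017/10000 ≈ 0.901700
step 4 [2y] zero: DF = P = 883/1000 ≈ 0.883000
step 5 [2.5y] bond c/2=1/32: DF=(324717/320000 − 1/32·(0.975400+0.945500+0.901700+0.883000))/(1+1/32) = 8717/10000 ≈ 0.871700
step 6 [3y] zero: DF = P = 4271/5000 ≈ 0.854200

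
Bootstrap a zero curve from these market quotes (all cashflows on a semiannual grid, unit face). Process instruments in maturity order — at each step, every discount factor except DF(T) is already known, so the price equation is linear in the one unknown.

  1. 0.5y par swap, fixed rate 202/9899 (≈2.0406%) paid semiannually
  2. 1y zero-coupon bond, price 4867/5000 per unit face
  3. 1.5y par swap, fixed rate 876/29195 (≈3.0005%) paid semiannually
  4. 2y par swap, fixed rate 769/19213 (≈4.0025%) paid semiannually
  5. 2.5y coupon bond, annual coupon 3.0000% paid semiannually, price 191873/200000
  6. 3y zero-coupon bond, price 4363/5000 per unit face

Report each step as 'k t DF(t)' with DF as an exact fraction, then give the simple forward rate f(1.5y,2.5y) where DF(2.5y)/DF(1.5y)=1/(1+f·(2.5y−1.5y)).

step 1 [0.5y] swap r/2=101/9899: DF=(1 − 101/9899·(0))/(1+101/9899) = 9899/10000 ≈ 0.989900
step 2 [1y] zero: DF = P = 4867/5000 ≈ 0.973400
step 3 [1.5y] swap r/2=438/29195: DF=(1 − 438/29195·(0.989900+0.973400))/(1+438/29195) = 4781/5000 ≈ 0.956200
step 4 [2y] swap r/2=769/38426: DF=(1 − 769/38426·(0.989900+0.973400+0.956200))/(1+769/38426) = 9231/10000 ≈ 0.923100
step 5 [2.5y] bond c/2=3/200: DF=(191873/200000 − 3/200·(0.989900+0.973400+0.956200+0.923100))/(1+3/200) = 2221/2500 ≈ 0.888400
step 6 [3y] zero: DF = P = 4363/5000 ≈ 0.872600

1 1/2 9899/10000
2 1 4867/5000
3 3/2 4781/5000
4 2 9231/10000
5 5/2 2221/2500
6 3 4363/5000
f(1.5y,2.5y) = ((4781/5000)/(2221/2500) − 1)/(1) = 339/4442 ≈ 7.6317%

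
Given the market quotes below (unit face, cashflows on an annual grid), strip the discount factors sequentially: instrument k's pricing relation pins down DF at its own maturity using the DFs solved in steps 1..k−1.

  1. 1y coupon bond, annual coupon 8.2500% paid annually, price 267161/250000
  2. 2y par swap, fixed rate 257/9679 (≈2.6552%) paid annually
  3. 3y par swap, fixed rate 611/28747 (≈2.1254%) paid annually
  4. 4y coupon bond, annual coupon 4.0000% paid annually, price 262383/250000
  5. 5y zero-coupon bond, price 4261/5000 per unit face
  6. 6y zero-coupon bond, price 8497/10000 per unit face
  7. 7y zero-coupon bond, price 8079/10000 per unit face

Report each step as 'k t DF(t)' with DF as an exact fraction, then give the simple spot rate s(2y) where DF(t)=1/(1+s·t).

1 1 617/625
2 2 4743/5000
3 3 9389/10000
4 4 4493/5000
5 5 4261/5000
6 6 8497/10000
7 7 8079/10000
s(2y) = (1/(4743/5000) − 1)/(2) = 257/9486 ≈ 2.7093%

step 1 [1y] bond c/1=33/400: DF=(267161/250000 − 33/400·(0))/(1+33/400) = 617/625 ≈ 0.987200
step 2 [2y] swap r/1=257/9679: DF=(1 − 257/9679·(0.987200))/(1+257/9679) = 4743/5000 ≈ 0.948600
step 3 [3y] swap r/1=611/28747: DF=(1 − 611/28747·(0.987200+0.948600))/(1+611/28747) = 9389/10000 ≈ 0.938900
step 4 [4y] bond c/1=1/25: DF=(262383/250000 − 1/25·(0.987200+0.948600+0.938900))/(1+1/25) = 4493/5000 ≈ 0.898600
step 5 [5y] zero: DF = P = 4261/5000 ≈ 0.852200
step 6 [6y] zero: DF = P = 8497/10000 ≈ 0.849700
step 7 [7y] zero: DF = P = 8079/10000 ≈ 0.807900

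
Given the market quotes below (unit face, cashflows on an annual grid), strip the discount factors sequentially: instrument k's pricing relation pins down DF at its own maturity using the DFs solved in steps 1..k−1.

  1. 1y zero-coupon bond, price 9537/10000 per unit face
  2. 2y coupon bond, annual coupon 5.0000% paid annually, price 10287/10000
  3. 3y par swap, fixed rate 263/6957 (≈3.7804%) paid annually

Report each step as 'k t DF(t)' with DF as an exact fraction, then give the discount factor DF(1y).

step 1 [1y] zero: DF = P = 9537/10000 ≈ 0.953700
step 2 [2y] bond c/1=1/20: DF=(10287/10000 − 1/20·(0.953700))/(1+1/20) = 9343/10000 ≈ 0.934300
step 3 [3y] swap r/1=263/6957: DF=(1 − 263/6957·(0.953700+0.934300))/(1+263/6957) = 2237/2500 ≈ 0.894800

1 1 9537/10000
2 2 9343/10000
3 3 2237/2500
DF(1y) = 9537/10000 ≈ 0.953700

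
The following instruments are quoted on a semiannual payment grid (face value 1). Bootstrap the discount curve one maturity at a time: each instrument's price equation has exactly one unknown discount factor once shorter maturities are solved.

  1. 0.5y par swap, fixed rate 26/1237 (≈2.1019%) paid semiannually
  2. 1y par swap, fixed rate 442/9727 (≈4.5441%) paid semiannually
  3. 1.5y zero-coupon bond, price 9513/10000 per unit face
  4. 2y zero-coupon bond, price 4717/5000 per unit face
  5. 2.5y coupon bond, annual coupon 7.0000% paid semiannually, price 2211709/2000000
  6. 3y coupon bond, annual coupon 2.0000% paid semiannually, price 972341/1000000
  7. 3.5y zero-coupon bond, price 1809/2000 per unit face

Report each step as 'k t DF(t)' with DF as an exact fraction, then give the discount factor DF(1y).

step 1 [0.5y] swap r/2=13/1237: DF=(1 − 13/1237·(0))/(1+13/1237) = 1237/1250 ≈ 0.989600
step 2 [1y] swap r/2=221/9727: DF=(1 − 221/9727·(0.989600))/(1+221/9727) = 4779/5000 ≈ 0.955800
step 3 [1.5y] zero: DF = P = 9513/10000 ≈ 0.951300
step 4 [2y] zero: DF = P = 4717/5000 ≈ 0.943400
step 5 [2.5y] bond c/2=7/200: DF=(2211709/2000000 − 7/200·(0.989600+0.955800+0.951300+0.943400))/(1+7/200) = 4693/5000 ≈ 0.938600
step 6 [3y] bond c/2=1/100: DF=(972341/1000000 − 1/100·(0.989600+0.955800+0.951300+0.943400+0.938600))/(1+1/100) = 4577/5000 ≈ 0.915400
step 7 [3.5y] zero: DF = P = 1809/2000 ≈ 0.904500

1 1/2 1237/1250
2 1 4779/5000
3 3/2 9513/10000
4 2 4717/5000
5 5/2 4693/5000
6 3 4577/5000
7 7/2 1809/2000
DF(1y) = 4779/5000 ≈ 0.955800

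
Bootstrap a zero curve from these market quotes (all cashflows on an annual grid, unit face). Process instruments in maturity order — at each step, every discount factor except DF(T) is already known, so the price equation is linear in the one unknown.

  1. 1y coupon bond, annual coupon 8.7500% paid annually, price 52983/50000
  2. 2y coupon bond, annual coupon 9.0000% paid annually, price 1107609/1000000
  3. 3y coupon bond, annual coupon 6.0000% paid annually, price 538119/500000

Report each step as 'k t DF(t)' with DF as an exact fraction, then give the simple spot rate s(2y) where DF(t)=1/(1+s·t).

step 1 [1y] bond c/1=7/80: DF=(52983/50000 − 7/80·(0))/(1+7/80) = 609/625 ≈ 0.974400
step 2 [2y] bond c/1=9/100: DF=(1107609/1000000 − 9/100·(0.974400))/(1+9/100) = 9357/10000 ≈ 0.935700
step 3 [3y] bond c/1=3/50: DF=(538119/500000 − 3/50·(0.974400+0.935700))/(1+3/50) = 567/625 ≈ 0.907200

1 1 609/625
2 2 9357/10000
3 3 567/625
s(2y) = (1/(9357/10000) − 1)/(2) = 643/18714 ≈ 3.4359%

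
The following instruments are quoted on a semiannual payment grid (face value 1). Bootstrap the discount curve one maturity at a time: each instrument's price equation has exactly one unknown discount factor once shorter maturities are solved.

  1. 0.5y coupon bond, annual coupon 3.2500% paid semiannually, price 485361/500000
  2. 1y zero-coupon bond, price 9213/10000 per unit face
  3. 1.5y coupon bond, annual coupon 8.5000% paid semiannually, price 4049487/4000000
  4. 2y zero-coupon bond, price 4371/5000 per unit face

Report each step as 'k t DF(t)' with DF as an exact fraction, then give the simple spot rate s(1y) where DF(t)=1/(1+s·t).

step 1 [0.5y] bond c/2=13/800: DF=(485361/500000 − 13/800·(0))/(1+13/800) = 597/625 ≈ 0.955200
step 2 [1y] zero: DF = P = 9213/10000 ≈ 0.921300
step 3 [1.5y] bond c/2=17/400: DF=(4049487/4000000 − 17/400·(0.955200+0.921300))/(1+17/400) = 4473/5000 ≈ 0.894600
step 4 [2y] zero: DF = P = 4371/5000 ≈ 0.874200

1 1/2 597/625
2 1 9213/10000
3 3/2 4473/5000
4 2 4371/5000
s(1y) = (1/(9213/10000) − 1)/(1) = 787/9213 ≈ 8.5423%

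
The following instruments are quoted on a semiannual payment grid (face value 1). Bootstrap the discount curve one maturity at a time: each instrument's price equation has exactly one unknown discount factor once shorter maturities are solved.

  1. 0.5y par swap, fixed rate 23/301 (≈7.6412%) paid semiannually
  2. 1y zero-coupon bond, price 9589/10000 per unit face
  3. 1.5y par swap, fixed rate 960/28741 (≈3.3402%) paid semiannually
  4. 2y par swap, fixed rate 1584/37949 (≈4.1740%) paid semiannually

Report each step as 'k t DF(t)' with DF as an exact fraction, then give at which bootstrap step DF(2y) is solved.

1 1/2 602/625
2 1 9589/10000
3 3/2 119/125
4 2 1151/1250
DF(2y) is solved at step 4

step 1 [0.5y] swap r/2=23/602: DF=(1 − 23/602·(0))/(1+23/602) = 602/625 ≈ 0.963200
step 2 [1y] zero: DF = P = 9589/10000 ≈ 0.958900
step 3 [1.5y] swap r/2=480/28741: DF=(1 − 480/28741·(0.963200+0.958900))/(1+480/28741) = 119/125 ≈ 0.952000
step 4 [2y] swap r/2=792/37949: DF=(1 − 792/37949·(0.963200+0.958900+0.952000))/(1+792/37949) = 1151/1250 ≈ 0.920800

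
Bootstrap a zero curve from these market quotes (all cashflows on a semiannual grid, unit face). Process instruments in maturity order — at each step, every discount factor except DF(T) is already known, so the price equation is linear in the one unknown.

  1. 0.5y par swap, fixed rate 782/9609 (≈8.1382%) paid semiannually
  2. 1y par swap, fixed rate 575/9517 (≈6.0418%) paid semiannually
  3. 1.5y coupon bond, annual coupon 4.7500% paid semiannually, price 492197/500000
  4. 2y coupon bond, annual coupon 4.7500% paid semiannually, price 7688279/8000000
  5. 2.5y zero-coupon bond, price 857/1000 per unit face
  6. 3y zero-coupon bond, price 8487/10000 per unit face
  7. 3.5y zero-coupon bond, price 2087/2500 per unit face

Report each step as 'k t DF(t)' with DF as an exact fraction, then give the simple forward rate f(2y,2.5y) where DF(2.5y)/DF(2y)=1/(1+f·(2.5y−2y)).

1 1/2 9609/10000
2 1 377/400
3 3/2 4587/5000
4 2 8733/10000
5 5/2 857/1000
6 3 8487/10000
7 7/2 2087/2500
f(2y,2.5y) = ((8733/10000)/(857/1000) − 1)/(1/2) = 163/4285 ≈ 3.8040%

step 1 [0.5y] swap r/2=391/9609: DF=(1 − 391/9609·(0))/(1+391/9609) = 9609/10000 ≈ 0.960900
step 2 [1y] swap r/2=575/19034: DF=(1 − 575/19034·(0.960900))/(1+575/19034) = 377/400 ≈ 0.942500
step 3 [1.5y] bond c/2=19/800: DF=(492197/500000 − 19/800·(0.960900+0.942500))/(1+19/800) = 4587/5000 ≈ 0.917400
step 4 [2y] bond c/2=19/800: DF=(7688279/8000000 − 19/800·(0.960900+0.942500+0.917400))/(1+19/800) = 8733/10000 ≈ 0.873300
step 5 [2.5y] zero: DF = P = 857/1000 ≈ 0.857000
step 6 [3y] zero: DF = P = 8487/10000 ≈ 0.848700
step 7 [3.5y] zero: DF = P = 2087/2500 ≈ 0.834800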